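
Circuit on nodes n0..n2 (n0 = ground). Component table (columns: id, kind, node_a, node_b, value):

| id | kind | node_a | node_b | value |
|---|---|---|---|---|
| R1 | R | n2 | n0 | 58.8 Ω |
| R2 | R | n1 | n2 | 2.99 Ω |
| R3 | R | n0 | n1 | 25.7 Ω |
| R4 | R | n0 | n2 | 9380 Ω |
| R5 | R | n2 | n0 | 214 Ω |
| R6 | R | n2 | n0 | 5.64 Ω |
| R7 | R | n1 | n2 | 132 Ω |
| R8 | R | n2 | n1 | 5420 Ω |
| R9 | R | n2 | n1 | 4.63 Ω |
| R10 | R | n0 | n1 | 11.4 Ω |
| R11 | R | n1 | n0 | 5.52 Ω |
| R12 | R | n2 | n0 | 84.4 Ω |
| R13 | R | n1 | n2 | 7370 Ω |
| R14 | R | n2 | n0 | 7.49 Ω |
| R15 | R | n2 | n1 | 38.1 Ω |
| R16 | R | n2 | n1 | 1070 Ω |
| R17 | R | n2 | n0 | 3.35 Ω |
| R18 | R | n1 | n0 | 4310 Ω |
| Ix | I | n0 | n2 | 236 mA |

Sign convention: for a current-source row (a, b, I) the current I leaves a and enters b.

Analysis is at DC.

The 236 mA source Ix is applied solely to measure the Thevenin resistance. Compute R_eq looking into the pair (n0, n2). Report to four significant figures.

R_eq = 1.184 Ω

Element admittances at DC:
  Y(R1) = 0.01701 S between n2,n0
  Y(R2) = 0.3344 S between n1,n2
  Y(R3) = 0.03891 S between n0,n1
  Y(R4) = 0.0001066 S between n0,n2
  Y(R5) = 0.004673 S between n2,n0
  Y(R6) = 0.1773 S between n2,n0
  Y(R7) = 0.007576 S between n1,n2
  Y(R8) = 0.0001845 S between n2,n1
  Y(R9) = 0.2160 S between n2,n1
  Y(R10) = 0.08772 S between n0,n1
  Y(R11) = 0.1812 S between n1,n0
  Y(R12) = 0.01185 S between n2,n0
  Y(R13) = 0.0001357 S between n1,n2
  Y(R14) = 0.1335 S between n2,n0
  Y(R15) = 0.02625 S between n2,n1
  Y(R16) = 0.0009346 S between n2,n1
  Y(R17) = 0.2985 S between n2,n0
  Y(R18) = 0.0002320 S between n1,n0
  Ix: injects 0.236 A into n2 (from n0)
Assemble and solve the 2×2 MNA system:
  V(n1)=0.1831  V(n2)=0.2794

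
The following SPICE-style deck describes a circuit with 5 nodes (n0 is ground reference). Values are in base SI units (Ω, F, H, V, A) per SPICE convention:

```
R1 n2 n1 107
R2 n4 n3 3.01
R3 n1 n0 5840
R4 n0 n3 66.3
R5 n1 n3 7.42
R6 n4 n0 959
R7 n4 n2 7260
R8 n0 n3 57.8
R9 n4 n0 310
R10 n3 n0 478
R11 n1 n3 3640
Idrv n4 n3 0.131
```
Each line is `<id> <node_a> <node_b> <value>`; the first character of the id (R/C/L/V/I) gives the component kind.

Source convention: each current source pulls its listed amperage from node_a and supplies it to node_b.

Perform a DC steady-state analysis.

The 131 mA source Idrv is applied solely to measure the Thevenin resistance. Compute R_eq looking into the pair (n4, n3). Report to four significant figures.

Element admittances at DC:
  Y(R1) = 0.009346 S between n2,n1
  Y(R2) = 0.3322 S between n4,n3
  Y(R3) = 0.0001712 S between n1,n0
  Y(R4) = 0.01508 S between n0,n3
  Y(R5) = 0.1348 S between n1,n3
  Y(R6) = 0.001043 S between n4,n0
  Y(R7) = 0.0001377 S between n4,n2
  Y(R8) = 0.01730 S between n0,n3
  Y(R9) = 0.003226 S between n4,n0
  Y(R10) = 0.002092 S between n3,n0
  Y(R11) = 0.0002747 S between n1,n3
  Idrv: injects 0.131 A into n3 (from n4)
Assemble and solve the 4×4 MNA system:
  V(n1)=0.04230  V(n2)=0.03665  V(n3)=0.04275  V(n4)=-0.3469

R_eq = 2.975 Ω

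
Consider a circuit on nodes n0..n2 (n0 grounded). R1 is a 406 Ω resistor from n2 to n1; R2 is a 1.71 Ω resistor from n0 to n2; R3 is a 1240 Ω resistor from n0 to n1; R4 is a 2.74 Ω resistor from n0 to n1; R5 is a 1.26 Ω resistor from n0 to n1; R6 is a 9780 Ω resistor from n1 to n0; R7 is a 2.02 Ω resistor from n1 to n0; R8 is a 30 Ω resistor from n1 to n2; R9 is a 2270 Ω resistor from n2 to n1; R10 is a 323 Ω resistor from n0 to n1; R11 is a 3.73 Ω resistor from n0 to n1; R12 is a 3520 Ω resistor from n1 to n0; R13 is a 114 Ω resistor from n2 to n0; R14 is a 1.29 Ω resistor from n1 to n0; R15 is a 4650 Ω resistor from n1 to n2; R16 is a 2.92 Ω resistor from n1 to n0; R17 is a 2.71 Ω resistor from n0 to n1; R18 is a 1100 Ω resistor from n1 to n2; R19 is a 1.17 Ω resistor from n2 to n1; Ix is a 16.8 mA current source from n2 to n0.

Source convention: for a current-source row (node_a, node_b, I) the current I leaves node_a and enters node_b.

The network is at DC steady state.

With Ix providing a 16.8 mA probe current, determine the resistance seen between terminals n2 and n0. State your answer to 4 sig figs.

R_eq = 0.7688 Ω

Apply KCL at each of the 2 non-ground nodes and solve the resulting linear system.
Node n1: branches {R1, R3, R4, R5, R6, R7, R8, R9, R10, R11, R12, R14, R15, R16, R17, R18, R19} → V_1 = -0.002676
Node n2: branches {R1, R2, R8, R9, R13, R15, R18, R19, Ix} → V_2 = -0.01292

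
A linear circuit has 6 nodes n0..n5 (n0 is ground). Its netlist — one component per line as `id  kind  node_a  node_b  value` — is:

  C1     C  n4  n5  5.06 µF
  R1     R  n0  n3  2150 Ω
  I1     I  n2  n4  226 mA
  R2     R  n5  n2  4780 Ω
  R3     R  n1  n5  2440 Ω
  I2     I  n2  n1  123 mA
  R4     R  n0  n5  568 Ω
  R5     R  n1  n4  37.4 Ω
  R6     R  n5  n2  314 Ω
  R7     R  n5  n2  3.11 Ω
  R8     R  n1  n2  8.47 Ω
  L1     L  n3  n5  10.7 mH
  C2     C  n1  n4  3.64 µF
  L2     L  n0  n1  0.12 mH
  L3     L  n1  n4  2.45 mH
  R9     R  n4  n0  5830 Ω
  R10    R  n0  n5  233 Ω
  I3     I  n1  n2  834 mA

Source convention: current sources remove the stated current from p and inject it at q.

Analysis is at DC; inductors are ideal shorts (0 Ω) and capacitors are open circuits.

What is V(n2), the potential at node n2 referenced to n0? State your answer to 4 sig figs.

3.885 V

Apply KCL at each of the 5 non-ground nodes and solve the resulting linear system.
Node n1: branches {R3, I2, R5, R8, C2, L2, L3, I3} → V_1 = 0.000
Node n2: branches {I1, R2, I2, R6, R7, R8, I3} → V_2 = 3.885
Node n3: branches {R1, L1} → V_3 = 3.804
Node n4: branches {C1, I1, R5, C2, L3, R9} → V_4 = 0.000
Node n5: branches {C1, R2, R3, R4, R6, R7, L1, R10} → V_5 = 3.804
Source currents: i(L1)=-0.001769, i(L2)=0.02479, i(L3)=-0.2260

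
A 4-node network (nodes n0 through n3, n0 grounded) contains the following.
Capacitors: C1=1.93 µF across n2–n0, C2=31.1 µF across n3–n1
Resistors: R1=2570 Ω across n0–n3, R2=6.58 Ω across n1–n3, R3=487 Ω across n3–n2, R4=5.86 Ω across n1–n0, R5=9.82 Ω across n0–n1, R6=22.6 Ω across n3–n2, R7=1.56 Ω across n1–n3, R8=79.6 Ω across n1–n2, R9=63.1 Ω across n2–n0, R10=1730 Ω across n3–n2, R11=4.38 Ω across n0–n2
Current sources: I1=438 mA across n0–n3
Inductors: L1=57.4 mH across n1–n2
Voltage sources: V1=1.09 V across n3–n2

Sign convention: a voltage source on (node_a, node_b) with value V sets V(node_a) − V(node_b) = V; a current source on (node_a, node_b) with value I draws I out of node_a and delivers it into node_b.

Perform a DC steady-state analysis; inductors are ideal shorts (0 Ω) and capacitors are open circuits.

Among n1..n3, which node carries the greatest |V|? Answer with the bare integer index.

Apply KCL at each of the 3 non-ground nodes and solve the resulting linear system.
Node n1: branches {R2, R4, R5, C2, L1, R7, R8} → V_1 = 0.8463
Node n2: branches {C1, R3, L1, R6, R8, R9, R10, R11, V1} → V_2 = 0.8463
Node n3: branches {R1, R2, R3, I1, C2, R6, R7, R10, V1} → V_3 = 1.936
Source currents: i(L1)=0.6338, i(V1)=-0.4782

3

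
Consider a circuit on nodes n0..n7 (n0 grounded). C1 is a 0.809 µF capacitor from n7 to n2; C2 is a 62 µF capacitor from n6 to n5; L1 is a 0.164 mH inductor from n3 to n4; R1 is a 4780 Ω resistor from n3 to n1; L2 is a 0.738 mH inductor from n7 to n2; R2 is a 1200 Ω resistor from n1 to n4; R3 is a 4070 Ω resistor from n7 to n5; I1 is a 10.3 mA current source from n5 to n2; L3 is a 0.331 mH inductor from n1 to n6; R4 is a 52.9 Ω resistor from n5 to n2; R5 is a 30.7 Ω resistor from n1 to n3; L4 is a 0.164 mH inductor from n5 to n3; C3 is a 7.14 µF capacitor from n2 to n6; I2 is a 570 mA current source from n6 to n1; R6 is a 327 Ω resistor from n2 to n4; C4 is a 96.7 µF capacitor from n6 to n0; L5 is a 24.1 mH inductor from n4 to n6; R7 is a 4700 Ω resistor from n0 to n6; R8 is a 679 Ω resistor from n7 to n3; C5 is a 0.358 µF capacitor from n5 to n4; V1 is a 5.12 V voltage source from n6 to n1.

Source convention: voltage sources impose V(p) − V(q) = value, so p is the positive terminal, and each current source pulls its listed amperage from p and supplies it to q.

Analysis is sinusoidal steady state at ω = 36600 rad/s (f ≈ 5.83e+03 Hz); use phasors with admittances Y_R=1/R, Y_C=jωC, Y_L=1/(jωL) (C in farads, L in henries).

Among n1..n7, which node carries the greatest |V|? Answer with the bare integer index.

Apply KCL at each of the 7 non-ground nodes and solve the resulting linear system.
Node n1: branches {R1, R2, L3, R5, I2, V1} → V_1 = -5.120+0.000j
Node n2: branches {C1, L2, I1, R4, C3, R6} → V_2 = -0.008964-0.03571j
Node n3: branches {L1, R1, R5, L4, R8} → V_3 = -0.2321-0.9859j
Node n4: branches {L1, R2, R6, L5, C5} → V_4 = -0.2781-1.089j
Node n5: branches {C2, R3, I1, R4, L4, C5} → V_5 = 0.01554+0.07596j
Node n6: branches {C2, L3, C3, I2, C4, L5, R7, V1} → V_6 = 0.000+0.000j
Node n7: branches {C1, L2, R3, R8} → V_7 = 0.1571-0.1177j
Source currents: i(V1)=-0.7343+0.4559j

1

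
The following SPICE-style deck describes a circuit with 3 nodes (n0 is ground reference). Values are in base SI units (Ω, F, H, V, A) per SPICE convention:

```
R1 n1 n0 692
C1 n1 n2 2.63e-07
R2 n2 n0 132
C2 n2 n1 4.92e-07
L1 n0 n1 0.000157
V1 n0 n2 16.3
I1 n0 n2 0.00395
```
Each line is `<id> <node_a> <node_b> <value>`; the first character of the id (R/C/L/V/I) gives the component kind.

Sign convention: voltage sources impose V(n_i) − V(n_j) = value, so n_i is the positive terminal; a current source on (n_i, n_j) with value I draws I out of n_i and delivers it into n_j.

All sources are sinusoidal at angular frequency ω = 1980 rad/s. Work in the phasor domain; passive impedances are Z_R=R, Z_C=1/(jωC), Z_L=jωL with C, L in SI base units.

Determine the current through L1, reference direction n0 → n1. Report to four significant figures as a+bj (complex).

1.096e-05+0.02438j A

Apply KCL at each of the 2 non-ground nodes and solve the resulting linear system.
Node n1: branches {R1, C1, C2, L1} → V_1 = 0.007578-3.406e-06j
Node n2: branches {C1, R2, C2, V1, I1} → V_2 = -16.30+0.000j
Source currents: i(V1)=-0.1274-0.02438j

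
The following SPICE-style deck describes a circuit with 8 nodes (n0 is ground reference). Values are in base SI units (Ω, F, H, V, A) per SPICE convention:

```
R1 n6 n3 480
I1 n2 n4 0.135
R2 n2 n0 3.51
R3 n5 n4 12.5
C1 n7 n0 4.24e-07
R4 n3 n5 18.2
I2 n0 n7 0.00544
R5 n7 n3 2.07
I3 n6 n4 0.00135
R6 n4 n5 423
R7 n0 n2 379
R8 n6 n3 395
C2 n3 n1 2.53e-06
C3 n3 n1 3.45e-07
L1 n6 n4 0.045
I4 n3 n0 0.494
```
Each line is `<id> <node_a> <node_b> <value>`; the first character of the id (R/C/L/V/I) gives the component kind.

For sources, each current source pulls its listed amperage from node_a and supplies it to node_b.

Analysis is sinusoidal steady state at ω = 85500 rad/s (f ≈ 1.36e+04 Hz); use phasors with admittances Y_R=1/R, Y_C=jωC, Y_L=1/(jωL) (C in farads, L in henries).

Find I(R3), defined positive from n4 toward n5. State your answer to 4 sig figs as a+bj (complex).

0.1324+0.001114j A

Element admittances at ω=85500 rad/s:
  Y(R1) = 0.002083+0.000j S between n6,n3
  I1: injects 0.135 A into n4 (from n2)
  Y(R2) = 0.2849+0.000j S between n2,n0
  Y(R3) = 0.08000+0.000j S between n5,n4
  Y(C1) = 0.000+0.03625j S between n7,n0
  Y(R4) = 0.05495+0.000j S between n3,n5
  I2: injects 0.00544 A into n7 (from n0)
  Y(R5) = 0.4831+0.000j S between n7,n3
  I3: injects 0.00135 A into n4 (from n6)
  Y(R6) = 0.002364+0.000j S between n4,n5
  Y(R7) = 0.002639+0.000j S between n0,n2
  Y(R8) = 0.002532+0.000j S between n6,n3
  Y(C2) = 0.000+0.2163j S between n3,n1
  Y(C3) = 0.000+0.02950j S between n3,n1
  Y(L1) = 0.000-0.0002599j S between n6,n4
  I4: injects 0.494 A into n0 (from n3)
Assemble and solve the 7×7 MNA system:
  V(n1)=-0.7431+9.753j  V(n2)=-0.4695+0.000j  V(n3)=-0.7431+9.753j  V(n4)=3.392+9.788j  V(n5)=1.737+9.774j  V(n6)=-1.020+9.504j  V(n7)=0.000+9.753j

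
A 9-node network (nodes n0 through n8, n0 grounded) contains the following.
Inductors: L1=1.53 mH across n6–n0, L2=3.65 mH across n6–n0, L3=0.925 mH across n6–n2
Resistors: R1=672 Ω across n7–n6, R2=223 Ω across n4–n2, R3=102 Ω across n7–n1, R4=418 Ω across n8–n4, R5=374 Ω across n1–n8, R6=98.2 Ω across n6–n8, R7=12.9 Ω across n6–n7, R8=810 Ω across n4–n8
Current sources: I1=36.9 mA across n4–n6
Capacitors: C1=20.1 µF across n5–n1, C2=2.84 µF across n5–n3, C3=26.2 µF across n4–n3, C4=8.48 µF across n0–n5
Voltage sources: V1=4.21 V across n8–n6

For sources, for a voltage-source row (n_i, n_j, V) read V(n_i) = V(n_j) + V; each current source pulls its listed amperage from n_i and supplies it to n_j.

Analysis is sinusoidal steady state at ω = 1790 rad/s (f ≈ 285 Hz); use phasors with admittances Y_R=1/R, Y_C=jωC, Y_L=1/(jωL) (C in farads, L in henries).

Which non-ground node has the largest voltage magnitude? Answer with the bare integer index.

8

MNA unknowns: 8 node voltages V₁..V_8 plus 1 source current (V1)
L1: Y=0.000-0.3651j on G[6,0]
R1: Y=0.001488+0.000j on G[7,6]
R2: Y=0.004484+0.000j on G[4,2]
I1: z[4]−=0.0369, z[6]+=0.0369
R3: Y=0.009804+0.000j on G[7,1]
R4: Y=0.002392+0.000j on G[8,4]
C1: Y=0.000+0.03598j on G[5,1]
C2: Y=0.000+0.005084j on G[5,3]
C3: Y=0.000+0.04690j on G[4,3]
R5: Y=0.002674+0.000j on G[1,8]
C4: Y=0.000+0.01518j on G[0,5]
R6: Y=0.01018+0.000j on G[6,8]
R7: Y=0.07752+0.000j on G[6,7]
L2: Y=0.000-0.1531j on G[6,0]
L3: Y=0.000-0.6040j on G[6,2]
R8: Y=0.001235+0.000j on G[4,8]
V1: row V8−V6=4.21, i_V1 at 8,6
solve → V1=0.06610-0.5854j, V2=-0.01110-0.02292j, V3=-1.758+0.8842j, V4=-1.936+1.012j, V5=-0.1166-0.2946j, V6=-0.003415-0.008629j, V7=0.004259-0.07230j, V8=4.207-0.008629j
aux → i_V1=-0.07622+0.002160j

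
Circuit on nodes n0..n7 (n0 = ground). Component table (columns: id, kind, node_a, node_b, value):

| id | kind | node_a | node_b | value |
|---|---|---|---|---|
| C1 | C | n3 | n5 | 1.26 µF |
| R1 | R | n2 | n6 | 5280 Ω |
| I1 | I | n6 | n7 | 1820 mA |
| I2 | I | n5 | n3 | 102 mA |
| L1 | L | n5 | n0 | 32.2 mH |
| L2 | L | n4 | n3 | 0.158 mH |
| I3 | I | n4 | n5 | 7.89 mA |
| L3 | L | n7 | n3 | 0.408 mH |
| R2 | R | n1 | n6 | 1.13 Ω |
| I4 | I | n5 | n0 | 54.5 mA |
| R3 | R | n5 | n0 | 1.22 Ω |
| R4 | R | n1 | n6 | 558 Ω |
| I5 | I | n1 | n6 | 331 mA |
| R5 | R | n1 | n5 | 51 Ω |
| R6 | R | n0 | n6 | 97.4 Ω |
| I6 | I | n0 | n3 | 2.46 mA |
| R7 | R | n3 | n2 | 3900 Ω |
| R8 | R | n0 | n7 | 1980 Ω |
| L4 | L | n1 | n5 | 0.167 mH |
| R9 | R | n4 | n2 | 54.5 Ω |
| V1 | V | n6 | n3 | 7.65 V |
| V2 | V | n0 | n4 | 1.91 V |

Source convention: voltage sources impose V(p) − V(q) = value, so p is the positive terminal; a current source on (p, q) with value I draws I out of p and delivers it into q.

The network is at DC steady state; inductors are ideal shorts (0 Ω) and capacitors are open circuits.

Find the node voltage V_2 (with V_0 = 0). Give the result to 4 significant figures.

-1.833 V

MNA unknowns: 7 node voltages V₁..V_7 plus 6 source currents (L1, L2, L3, L4, V1, V2)
C1: Y=0.000 on G[3,5]
R1: Y=0.0001894 on G[2,6]
I1: z[6]−=1.82, z[7]+=1.82
I2: z[5]−=0.102, z[3]+=0.102
L1: row V5−V0=0, i_L1 at 5,0
L2: row V4−V3=0, i_L2 at 4,3
I3: z[4]−=0.00789, z[5]+=0.00789
L3: row V7−V3=0, i_L3 at 7,3
R2: Y=0.8850 on G[1,6]
I4: z[5]−=0.0545, z[0]+=0.0545
R3: Y=0.8197 on G[5,0]
R4: Y=0.001792 on G[1,6]
I5: z[1]−=0.331, z[6]+=0.331
R5: Y=0.01961 on G[1,5]
R6: Y=0.01027 on G[0,6]
I6: z[0]−=0.00246, z[3]+=0.00246
R7: Y=0.0002564 on G[3,2]
R8: Y=0.0005051 on G[0,7]
L4: row V1−V5=0, i_L4 at 1,5
R9: Y=0.01835 on G[4,2]
V1: row V6−V3=7.65, i_V1 at 6,3
V2: row V0−V4=1.91, i_V2 at 0,4
solve → V1=0.000, V2=-1.833, V3=-1.910, V4=-1.910, V5=0.000, V6=5.740, V7=-1.910
aux → i_L1=4.610, i_L2=4.714, i_L3=1.821, i_L4=4.759, i_V1=-6.639, i_V2=4.720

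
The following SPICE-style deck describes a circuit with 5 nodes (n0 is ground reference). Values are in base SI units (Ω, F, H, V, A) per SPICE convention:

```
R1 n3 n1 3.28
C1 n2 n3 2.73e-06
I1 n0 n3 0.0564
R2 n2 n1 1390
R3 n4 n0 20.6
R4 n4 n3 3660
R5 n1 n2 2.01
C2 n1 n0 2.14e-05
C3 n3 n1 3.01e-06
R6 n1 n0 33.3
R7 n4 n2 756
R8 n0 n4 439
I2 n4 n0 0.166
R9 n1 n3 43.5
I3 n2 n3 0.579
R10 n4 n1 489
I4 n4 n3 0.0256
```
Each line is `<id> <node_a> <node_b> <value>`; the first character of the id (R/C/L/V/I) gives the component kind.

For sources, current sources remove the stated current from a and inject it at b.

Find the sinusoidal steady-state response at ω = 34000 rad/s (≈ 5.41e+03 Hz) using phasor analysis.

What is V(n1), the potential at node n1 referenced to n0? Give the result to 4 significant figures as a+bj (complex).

0.004077-0.09599j V

MNA unknowns: 4 node voltages V₁..V_4
R1: Y=0.3049+0.000j on G[3,1]
C1: Y=0.000+0.09282j on G[2,3]
I1: z[0]−=0.0564, z[3]+=0.0564
R2: Y=0.0007194+0.000j on G[2,1]
R3: Y=0.04854+0.000j on G[4,0]
R4: Y=0.0002732+0.000j on G[4,3]
R5: Y=0.4975+0.000j on G[1,2]
C2: Y=0.000+0.7276j on G[1,0]
C3: Y=0.000+0.1023j on G[3,1]
R6: Y=0.03003+0.000j on G[1,0]
R7: Y=0.001323+0.000j on G[4,2]
R8: Y=0.002278+0.000j on G[0,4]
I2: z[4]−=0.166, z[0]+=0.166
R9: Y=0.02299+0.000j on G[1,3]
I3: z[2]−=0.579, z[3]+=0.579
R10: Y=0.002045+0.000j on G[4,1]
I4: z[4]−=0.0256, z[3]+=0.0256
solve → V1=0.004077-0.09599j, V2=-0.8988+0.3114j, V3=1.293-1.118j, V4=-3.533-0.001647j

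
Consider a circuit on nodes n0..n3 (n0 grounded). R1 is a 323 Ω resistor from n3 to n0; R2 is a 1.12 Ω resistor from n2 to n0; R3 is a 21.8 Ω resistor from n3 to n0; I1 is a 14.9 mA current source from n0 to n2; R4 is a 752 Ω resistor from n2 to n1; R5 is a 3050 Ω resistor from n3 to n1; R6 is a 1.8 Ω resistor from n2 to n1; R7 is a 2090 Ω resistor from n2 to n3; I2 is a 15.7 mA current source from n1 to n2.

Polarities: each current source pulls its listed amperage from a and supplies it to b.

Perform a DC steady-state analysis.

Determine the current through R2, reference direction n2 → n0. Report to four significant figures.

MNA unknowns: 3 node voltages V₁..V_3
R1: Y=0.003096 on G[3,0]
R2: Y=0.8929 on G[2,0]
R3: Y=0.04587 on G[3,0]
I1: z[0]−=0.0149, z[2]+=0.0149
R4: Y=0.001330 on G[2,1]
R5: Y=0.0003279 on G[3,1]
R6: Y=0.5556 on G[2,1]
R7: Y=0.0004785 on G[2,3]
I2: z[1]−=0.0157, z[2]+=0.0157
solve → V1=-0.01150, V2=0.01668, V3=8.461e-05

0.01490 A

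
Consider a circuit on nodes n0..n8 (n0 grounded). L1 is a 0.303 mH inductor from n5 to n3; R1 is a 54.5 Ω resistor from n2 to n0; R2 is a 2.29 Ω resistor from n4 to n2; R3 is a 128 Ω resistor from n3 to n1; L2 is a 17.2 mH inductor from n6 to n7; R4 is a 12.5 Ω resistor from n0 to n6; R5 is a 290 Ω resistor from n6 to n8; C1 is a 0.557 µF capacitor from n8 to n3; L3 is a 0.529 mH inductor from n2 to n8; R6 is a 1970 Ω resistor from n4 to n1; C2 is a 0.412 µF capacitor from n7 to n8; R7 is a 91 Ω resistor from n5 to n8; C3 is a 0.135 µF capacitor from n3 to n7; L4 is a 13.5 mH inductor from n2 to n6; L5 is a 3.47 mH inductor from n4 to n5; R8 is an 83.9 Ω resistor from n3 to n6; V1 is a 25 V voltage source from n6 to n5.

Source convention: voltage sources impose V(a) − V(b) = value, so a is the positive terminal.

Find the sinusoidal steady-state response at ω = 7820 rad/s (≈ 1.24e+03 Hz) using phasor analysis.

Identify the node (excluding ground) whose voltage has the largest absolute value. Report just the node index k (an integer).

7

Apply KCL at each of the 8 non-ground nodes and solve the resulting linear system.
Node n1: branches {R3, R6} → V_1 = -21.47-0.1164j
Node n2: branches {R1, R2, L3, L4} → V_2 = -14.40+5.101j
Node n3: branches {L1, R3, C1, C3, R8} → V_3 = -21.89-0.4917j
Node n4: branches {R2, R6, L5} → V_4 = -14.99+5.660j
Node n5: branches {L1, R7, L5, V1} → V_5 = -21.70-1.170j
Node n6: branches {L2, R4, R5, L4, R8, V1} → V_6 = 3.304-1.170j
Node n7: branches {L2, C2, C3} → V_7 = 29.87-8.008j
Node n8: branches {R5, C1, L3, C2, R7} → V_8 = -14.47+5.308j
Source currents: i(V1)=-0.6173+0.09424j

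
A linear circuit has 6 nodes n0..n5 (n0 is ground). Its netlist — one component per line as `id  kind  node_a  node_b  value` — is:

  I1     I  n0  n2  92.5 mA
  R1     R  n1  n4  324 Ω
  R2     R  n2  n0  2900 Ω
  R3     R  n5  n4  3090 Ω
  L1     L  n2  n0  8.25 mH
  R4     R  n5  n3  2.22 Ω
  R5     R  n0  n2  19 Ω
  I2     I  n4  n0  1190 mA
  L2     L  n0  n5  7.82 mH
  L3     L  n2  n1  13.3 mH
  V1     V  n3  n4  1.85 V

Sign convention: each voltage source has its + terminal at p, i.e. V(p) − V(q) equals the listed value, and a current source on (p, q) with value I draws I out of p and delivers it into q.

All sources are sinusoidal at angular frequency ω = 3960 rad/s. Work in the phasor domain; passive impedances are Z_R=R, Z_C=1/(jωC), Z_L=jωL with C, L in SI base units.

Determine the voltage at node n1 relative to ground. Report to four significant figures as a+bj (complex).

6.697-3.297j V

MNA unknowns: 5 node voltages V₁..V_5 plus 1 source current (V1)
I1: z[0]−=0.0925, z[2]+=0.0925
R1: Y=0.003086+0.000j on G[1,4]
R2: Y=0.0003448+0.000j on G[2,0]
R3: Y=0.0003236+0.000j on G[5,4]
L1: Y=0.000-0.03061j on G[2,0]
R4: Y=0.4505+0.000j on G[5,3]
R5: Y=0.05263+0.000j on G[0,2]
I2: z[4]−=1.19, z[0]+=1.19
L2: Y=0.000-0.03229j on G[0,5]
L3: Y=0.000-0.01899j on G[2,1]
V1: row V3−V4=1.85, i_V1 at 3,4
solve → V1=6.697-3.297j, V2=1.498-0.9976j, V3=-5.599-35.28j, V4=-7.449-35.28j, V5=-3.057-35.50j
aux → i_V1=1.145-0.09864j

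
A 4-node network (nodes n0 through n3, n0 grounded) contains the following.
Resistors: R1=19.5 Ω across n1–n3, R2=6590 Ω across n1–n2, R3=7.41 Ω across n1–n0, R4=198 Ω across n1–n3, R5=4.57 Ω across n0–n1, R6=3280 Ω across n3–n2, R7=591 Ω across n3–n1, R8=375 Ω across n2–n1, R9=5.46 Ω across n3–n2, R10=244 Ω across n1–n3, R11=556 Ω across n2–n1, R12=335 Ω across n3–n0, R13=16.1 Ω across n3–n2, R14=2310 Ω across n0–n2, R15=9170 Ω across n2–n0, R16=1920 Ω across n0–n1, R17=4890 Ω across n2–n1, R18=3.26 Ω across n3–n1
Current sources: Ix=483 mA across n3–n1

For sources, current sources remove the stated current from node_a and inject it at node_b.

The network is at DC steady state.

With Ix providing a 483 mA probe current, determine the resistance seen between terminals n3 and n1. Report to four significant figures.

R_eq = 2.652 Ω

Element admittances at DC:
  Y(R1) = 0.05128 S between n1,n3
  Y(R2) = 0.0001517 S between n1,n2
  Y(R3) = 0.1350 S between n1,n0
  Y(R4) = 0.005051 S between n1,n3
  Y(R5) = 0.2188 S between n0,n1
  Y(R6) = 0.0003049 S between n3,n2
  Y(R7) = 0.001692 S between n3,n1
  Y(R8) = 0.002667 S between n2,n1
  Y(R9) = 0.1832 S between n3,n2
  Y(R10) = 0.004098 S between n1,n3
  Y(R11) = 0.001799 S between n2,n1
  Y(R12) = 0.002985 S between n3,n0
  Y(R13) = 0.06211 S between n3,n2
  Y(R14) = 0.0004329 S between n0,n2
  Y(R15) = 0.0001091 S between n2,n0
  Y(R16) = 0.0005208 S between n0,n1
  Y(R17) = 0.0002045 S between n2,n1
  Y(R18) = 0.3067 S between n3,n1
  Ix: injects 0.483 A into n1 (from n3)
Assemble and solve the 3×3 MNA system:
  V(n1)=0.01258  V(n2)=-1.241  V(n3)=-1.268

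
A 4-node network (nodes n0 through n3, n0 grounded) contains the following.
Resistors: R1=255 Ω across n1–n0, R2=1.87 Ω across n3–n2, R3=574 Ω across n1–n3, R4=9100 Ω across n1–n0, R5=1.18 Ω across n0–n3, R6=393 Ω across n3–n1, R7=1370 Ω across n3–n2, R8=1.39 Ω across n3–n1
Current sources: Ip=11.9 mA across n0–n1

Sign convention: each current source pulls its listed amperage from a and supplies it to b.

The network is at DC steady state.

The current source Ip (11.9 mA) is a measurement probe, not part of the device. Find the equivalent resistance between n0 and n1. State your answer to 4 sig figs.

R_eq = 2.536 Ω

Element admittances at DC:
  Y(R1) = 0.003922 S between n1,n0
  Y(R2) = 0.5348 S between n3,n2
  Y(R3) = 0.001742 S between n1,n3
  Y(R4) = 0.0001099 S between n1,n0
  Y(R5) = 0.8475 S between n0,n3
  Y(R6) = 0.002545 S between n3,n1
  Y(R7) = 0.0007299 S between n3,n2
  Y(R8) = 0.7194 S between n3,n1
  Ip: injects 0.0119 A into n1 (from n0)
Assemble and solve the 3×3 MNA system:
  V(n1)=0.03017  V(n2)=0.01390  V(n3)=0.01390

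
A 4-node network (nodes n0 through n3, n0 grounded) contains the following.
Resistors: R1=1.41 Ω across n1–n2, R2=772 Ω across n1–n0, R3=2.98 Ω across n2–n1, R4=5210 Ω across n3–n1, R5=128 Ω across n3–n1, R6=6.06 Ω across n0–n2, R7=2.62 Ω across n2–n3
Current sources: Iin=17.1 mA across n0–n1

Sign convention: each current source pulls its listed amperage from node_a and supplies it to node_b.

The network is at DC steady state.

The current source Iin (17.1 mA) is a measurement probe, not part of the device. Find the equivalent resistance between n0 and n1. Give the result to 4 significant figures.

Apply KCL at each of the 3 non-ground nodes and solve the resulting linear system.
Node n1: branches {R1, R2, R3, R4, R5, Iin} → V_1 = 0.1188
Node n2: branches {R1, R3, R6, R7} → V_2 = 0.1027
Node n3: branches {R4, R5, R7} → V_3 = 0.1030

R_eq = 6.947 Ω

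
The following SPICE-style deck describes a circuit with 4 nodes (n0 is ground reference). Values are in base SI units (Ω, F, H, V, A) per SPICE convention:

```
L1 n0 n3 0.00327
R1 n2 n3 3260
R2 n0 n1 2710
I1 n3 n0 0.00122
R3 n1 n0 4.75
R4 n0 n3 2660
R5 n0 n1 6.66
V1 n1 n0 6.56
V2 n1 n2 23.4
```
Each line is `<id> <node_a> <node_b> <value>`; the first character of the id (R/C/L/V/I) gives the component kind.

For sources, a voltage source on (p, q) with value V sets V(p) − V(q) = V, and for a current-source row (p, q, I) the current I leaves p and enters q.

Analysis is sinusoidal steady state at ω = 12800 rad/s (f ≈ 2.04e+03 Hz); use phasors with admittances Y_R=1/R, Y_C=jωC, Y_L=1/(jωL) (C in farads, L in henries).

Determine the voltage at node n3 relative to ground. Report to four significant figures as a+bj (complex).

Apply KCL at each of the 3 non-ground nodes and solve the resulting linear system.
Node n1: branches {R2, R3, R5, V1, V2} → V_1 = 6.560+0.000j
Node n2: branches {R1, V2} → V_2 = -16.84+0.000j
Node n3: branches {L1, R1, I1, R4} → V_3 = -0.007631-0.2671j
Source currents: i(V1)=-2.363-8.192e-05j, i(V2)=-0.005163+8.192e-05j

-0.007631-0.2671j V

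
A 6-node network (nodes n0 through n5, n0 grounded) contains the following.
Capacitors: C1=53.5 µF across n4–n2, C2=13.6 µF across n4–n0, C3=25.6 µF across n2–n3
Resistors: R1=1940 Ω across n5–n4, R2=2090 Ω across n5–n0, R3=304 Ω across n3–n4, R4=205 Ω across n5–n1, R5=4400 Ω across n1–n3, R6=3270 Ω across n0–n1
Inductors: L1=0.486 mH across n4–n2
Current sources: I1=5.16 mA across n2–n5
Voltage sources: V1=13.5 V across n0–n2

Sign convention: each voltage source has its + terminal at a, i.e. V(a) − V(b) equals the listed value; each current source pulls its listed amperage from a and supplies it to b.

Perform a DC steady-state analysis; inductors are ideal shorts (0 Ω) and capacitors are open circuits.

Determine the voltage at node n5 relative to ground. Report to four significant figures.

Element admittances at DC:
  Y(C1) = 0.000 S between n4,n2
  Y(R1) = 0.0005155 S between n5,n4
  Y(R2) = 0.0004785 S between n5,n0
  Y(R3) = 0.003289 S between n3,n4
  Y(R4) = 0.004878 S between n5,n1
  Y(R5) = 0.0002273 S between n1,n3
  L1: short n4↔n2 (DC inductor)
  Y(C2) = 0.000 S between n4,n0
  I1: injects 0.00516 A into n5 (from n2)
  Y(C3) = 0.000 S between n2,n3
  Y(R6) = 0.0003058 S between n0,n1
  V1: constraint V(n0)−V(n2) = 13.5
Assemble and solve the 7×7 MNA system:
  V(n1)=-3.247  V(n2)=-13.50  V(n3)=-12.84  V(n4)=-13.50  V(n5)=-3.004
  i(L1)=0.007590  i(V1)=-0.002430

-3.004 V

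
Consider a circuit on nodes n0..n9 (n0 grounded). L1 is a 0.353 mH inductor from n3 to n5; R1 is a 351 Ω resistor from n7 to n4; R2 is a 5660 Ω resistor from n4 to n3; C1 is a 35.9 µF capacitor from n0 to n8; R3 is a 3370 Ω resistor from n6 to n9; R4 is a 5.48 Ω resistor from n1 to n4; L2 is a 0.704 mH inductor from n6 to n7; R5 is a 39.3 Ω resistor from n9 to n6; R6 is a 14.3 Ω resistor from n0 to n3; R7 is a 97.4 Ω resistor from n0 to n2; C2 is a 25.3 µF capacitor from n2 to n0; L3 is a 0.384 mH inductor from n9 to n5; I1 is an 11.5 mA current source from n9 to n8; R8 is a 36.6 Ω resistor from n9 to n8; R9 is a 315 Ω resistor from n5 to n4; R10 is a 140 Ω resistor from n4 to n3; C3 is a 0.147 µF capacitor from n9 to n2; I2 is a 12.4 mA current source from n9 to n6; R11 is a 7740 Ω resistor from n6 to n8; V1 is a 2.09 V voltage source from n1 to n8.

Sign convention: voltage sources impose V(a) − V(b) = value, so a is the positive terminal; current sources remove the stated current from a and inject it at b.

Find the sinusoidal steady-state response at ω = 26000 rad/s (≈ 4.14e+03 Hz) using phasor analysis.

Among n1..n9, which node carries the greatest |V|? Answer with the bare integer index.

1

Element admittances at ω=26000 rad/s:
  Y(L1) = 0.000-0.1090j S between n3,n5
  Y(R1) = 0.002849+0.000j S between n7,n4
  Y(R2) = 0.0001767+0.000j S between n4,n3
  Y(C1) = 0.000+0.9334j S between n0,n8
  Y(R3) = 0.0002967+0.000j S between n6,n9
  Y(R4) = 0.1825+0.000j S between n1,n4
  Y(L2) = 0.000-0.05463j S between n6,n7
  Y(R5) = 0.02545+0.000j S between n9,n6
  Y(R6) = 0.06993+0.000j S between n0,n3
  Y(R7) = 0.01027+0.000j S between n0,n2
  Y(C2) = 0.000+0.6578j S between n2,n0
  Y(L3) = 0.000-0.1002j S between n9,n5
  I1: injects 0.0115 A into n8 (from n9)
  Y(R8) = 0.02732+0.000j S between n9,n8
  Y(R9) = 0.003175+0.000j S between n5,n4
  Y(R10) = 0.007143+0.000j S between n4,n3
  Y(C3) = 0.000+0.003822j S between n9,n2
  I2: injects 0.0124 A into n6 (from n9)
  Y(R11) = 0.0001292+0.000j S between n6,n8
  V1: constraint V(n1)−V(n8) = 2.09
Assemble and solve the 10×10 MNA system:
  V(n1)=2.087+0.01002j  V(n2)=0.0004157-0.0005961j  V(n3)=0.1280+0.04018j  V(n4)=1.961+0.01035j  V(n5)=0.1002-0.0007794j  V(n6)=0.6895-0.09901j  V(n7)=0.6873-0.03259j  V(n8)=-0.003297+0.01002j  V(n9)=0.07036-0.1043j
  i(V1)=-0.02295+6.068e-05j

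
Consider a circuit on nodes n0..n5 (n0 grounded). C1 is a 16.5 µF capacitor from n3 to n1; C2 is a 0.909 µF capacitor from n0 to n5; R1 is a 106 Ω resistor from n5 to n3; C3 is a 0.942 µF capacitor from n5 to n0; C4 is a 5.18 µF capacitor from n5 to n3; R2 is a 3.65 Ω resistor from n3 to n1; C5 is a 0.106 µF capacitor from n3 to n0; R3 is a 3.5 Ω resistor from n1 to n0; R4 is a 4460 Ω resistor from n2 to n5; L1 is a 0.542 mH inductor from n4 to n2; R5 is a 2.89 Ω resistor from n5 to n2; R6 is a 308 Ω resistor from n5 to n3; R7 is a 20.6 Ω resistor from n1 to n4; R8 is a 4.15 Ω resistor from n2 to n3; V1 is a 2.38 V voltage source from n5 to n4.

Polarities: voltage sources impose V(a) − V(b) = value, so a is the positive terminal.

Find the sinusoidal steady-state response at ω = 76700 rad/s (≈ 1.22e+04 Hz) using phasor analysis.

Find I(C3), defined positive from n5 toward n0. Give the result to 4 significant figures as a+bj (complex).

Element admittances at ω=76700 rad/s:
  Y(C1) = 0.000+1.266j S between n3,n1
  Y(C2) = 0.000+0.06972j S between n0,n5
  Y(R1) = 0.009434+0.000j S between n5,n3
  Y(C3) = 0.000+0.07225j S between n5,n0
  Y(C4) = 0.000+0.3973j S between n5,n3
  Y(R2) = 0.2740+0.000j S between n3,n1
  Y(C5) = 0.000+0.008130j S between n3,n0
  Y(R3) = 0.2857+0.000j S between n1,n0
  Y(R4) = 0.0002242+0.000j S between n2,n5
  Y(L1) = 0.000-0.02405j S between n4,n2
  Y(R5) = 0.3460+0.000j S between n5,n2
  Y(R6) = 0.003247+0.000j S between n5,n3
  Y(R7) = 0.04854+0.000j S between n1,n4
  Y(R8) = 0.2410+0.000j S between n2,n3
  V1: constraint V(n5)−V(n4) = 2.38
Assemble and solve the 6×6 MNA system:
  V(n1)=-0.1121+0.01832j  V(n2)=-0.06127-0.05139j  V(n3)=-0.08626-0.03900j  V(n4)=-2.412-0.2233j  V(n5)=-0.03193-0.2233j
  i(V1)=-0.1158+0.04482j

0.01613-0.002307j A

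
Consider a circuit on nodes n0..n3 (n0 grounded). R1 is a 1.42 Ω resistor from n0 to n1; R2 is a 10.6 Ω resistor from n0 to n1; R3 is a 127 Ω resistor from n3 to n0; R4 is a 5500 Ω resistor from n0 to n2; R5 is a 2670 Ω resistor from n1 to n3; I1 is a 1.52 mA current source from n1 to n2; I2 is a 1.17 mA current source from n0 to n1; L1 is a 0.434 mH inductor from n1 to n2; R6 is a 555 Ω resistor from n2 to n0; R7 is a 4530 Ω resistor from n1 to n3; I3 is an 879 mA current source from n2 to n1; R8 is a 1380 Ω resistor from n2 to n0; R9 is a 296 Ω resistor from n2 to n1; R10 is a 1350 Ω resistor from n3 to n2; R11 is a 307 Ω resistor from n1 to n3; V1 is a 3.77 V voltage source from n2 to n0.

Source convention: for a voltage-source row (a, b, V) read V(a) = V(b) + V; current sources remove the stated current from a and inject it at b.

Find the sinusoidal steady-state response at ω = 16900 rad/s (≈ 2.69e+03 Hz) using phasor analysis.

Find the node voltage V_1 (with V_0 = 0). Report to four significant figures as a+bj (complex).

Apply KCL at each of the 3 non-ground nodes and solve the resulting linear system.
Node n1: branches {R1, R2, R5, I1, I2, L1, R7, I3, R9, R11} → V_1 = 1.183-0.4383j
Node n2: branches {R4, I1, L1, R6, I3, R8, R9, R10, V1} → V_2 = 3.770+0.000j
Node n3: branches {R3, R5, R7, R10, R11} → V_3 = 0.5896-0.1355j
Source currents: i(V1)=-0.9585+0.3511j

1.183-0.4383j V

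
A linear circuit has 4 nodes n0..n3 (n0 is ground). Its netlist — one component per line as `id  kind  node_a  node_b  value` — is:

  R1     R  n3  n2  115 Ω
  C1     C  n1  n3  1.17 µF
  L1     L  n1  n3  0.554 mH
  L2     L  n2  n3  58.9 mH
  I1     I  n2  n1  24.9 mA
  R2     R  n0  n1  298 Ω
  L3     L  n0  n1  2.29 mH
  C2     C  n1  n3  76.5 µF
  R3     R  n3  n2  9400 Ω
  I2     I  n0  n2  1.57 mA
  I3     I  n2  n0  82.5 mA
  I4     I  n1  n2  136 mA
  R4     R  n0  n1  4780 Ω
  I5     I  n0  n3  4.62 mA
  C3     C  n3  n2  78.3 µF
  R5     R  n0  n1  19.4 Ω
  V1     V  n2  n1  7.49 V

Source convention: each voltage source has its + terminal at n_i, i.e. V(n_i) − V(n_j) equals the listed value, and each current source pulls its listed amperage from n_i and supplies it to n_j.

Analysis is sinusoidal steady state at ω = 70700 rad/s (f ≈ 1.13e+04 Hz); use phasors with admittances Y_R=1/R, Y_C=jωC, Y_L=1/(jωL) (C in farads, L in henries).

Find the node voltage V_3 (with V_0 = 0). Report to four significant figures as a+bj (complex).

2.401-0.1567j V

Apply KCL at each of the 3 non-ground nodes and solve the resulting linear system.
Node n1: branches {C1, L1, I1, R2, L3, C2, I4, R4, R5, V1} → V_1 = -1.367-0.1533j
Node n2: branches {R1, L2, I1, R3, I2, I3, I4, C3, V1} → V_2 = 6.123-0.1533j
Node n3: branches {R1, C1, L1, L2, C2, R3, I5, C3} → V_3 = 2.401-0.1567j
Source currents: i(V1)=0.01622-20.60j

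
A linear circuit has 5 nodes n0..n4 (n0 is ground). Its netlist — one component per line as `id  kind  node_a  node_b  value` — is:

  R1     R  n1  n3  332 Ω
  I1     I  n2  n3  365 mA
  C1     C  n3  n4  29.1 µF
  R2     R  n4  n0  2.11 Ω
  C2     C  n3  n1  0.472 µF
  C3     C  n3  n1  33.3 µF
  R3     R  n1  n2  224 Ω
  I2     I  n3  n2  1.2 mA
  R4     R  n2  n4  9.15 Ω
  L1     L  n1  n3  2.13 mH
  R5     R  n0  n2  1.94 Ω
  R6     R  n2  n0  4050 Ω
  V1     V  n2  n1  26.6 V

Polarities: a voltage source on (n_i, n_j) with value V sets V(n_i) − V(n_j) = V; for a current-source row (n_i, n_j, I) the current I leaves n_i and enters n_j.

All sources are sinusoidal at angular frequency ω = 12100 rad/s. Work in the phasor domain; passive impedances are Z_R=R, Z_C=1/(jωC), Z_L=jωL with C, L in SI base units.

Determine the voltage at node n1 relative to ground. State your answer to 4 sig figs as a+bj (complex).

-24.18+5.212j V

MNA unknowns: 4 node voltages V₁..V_4 plus 1 source current (V1)
R1: Y=0.003012+0.000j on G[1,3]
I1: z[2]−=0.365, z[3]+=0.365
C1: Y=0.000+0.3521j on G[3,4]
R2: Y=0.4739+0.000j on G[4,0]
C2: Y=0.000+0.005711j on G[3,1]
C3: Y=0.000+0.4029j on G[3,1]
R3: Y=0.004464+0.000j on G[1,2]
I2: z[3]−=0.0012, z[2]+=0.0012
R4: Y=0.1093+0.000j on G[2,4]
L1: Y=0.000-0.03880j on G[1,3]
R5: Y=0.5155+0.000j on G[0,2]
R6: Y=0.0002469+0.000j on G[2,0]
V1: row V2−V1=26.6, i_V1 at 2,1
solve → V1=-24.18+5.212j, V2=2.421+5.212j, V3=-13.65-0.5561j, V4=-2.635-5.672j
aux → i_V1=-2.284-3.878j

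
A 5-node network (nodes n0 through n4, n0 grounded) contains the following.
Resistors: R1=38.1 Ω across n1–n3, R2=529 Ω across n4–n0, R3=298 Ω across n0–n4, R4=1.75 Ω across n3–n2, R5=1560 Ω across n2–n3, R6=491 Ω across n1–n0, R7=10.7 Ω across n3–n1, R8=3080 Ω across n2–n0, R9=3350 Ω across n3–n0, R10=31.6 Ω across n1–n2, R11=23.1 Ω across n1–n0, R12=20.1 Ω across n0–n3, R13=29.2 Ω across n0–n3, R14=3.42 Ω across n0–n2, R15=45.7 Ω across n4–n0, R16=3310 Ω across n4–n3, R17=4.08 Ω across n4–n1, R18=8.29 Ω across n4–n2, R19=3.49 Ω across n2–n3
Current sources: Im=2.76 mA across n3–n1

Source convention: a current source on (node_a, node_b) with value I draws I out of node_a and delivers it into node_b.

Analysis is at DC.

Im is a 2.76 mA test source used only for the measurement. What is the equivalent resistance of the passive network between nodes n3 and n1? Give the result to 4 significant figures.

Element admittances at DC:
  Y(R1) = 0.02625 S between n1,n3
  Y(R2) = 0.001890 S between n4,n0
  Y(R3) = 0.003356 S between n0,n4
  Y(R4) = 0.5714 S between n3,n2
  Y(R5) = 0.0006410 S between n2,n3
  Y(R6) = 0.002037 S between n1,n0
  Y(R7) = 0.09346 S between n3,n1
  Y(R8) = 0.0003247 S between n2,n0
  Y(R9) = 0.0002985 S between n3,n0
  Y(R10) = 0.03165 S between n1,n2
  Y(R11) = 0.04329 S between n1,n0
  Y(R12) = 0.04975 S between n0,n3
  Y(R13) = 0.03425 S between n0,n3
  Y(R14) = 0.2924 S between n0,n2
  Y(R15) = 0.02188 S between n4,n0
  Y(R16) = 0.0003021 S between n4,n3
  Y(R17) = 0.2451 S between n4,n1
  Y(R18) = 0.1206 S between n4,n2
  Y(R19) = 0.2865 S between n2,n3
  Im: injects 0.00276 A into n1 (from n3)
Assemble and solve the 4×4 MNA system:
  V(n1)=0.008156  V(n2)=-0.0009921  V(n3)=-0.002478  V(n4)=0.004778

R_eq = 3.853 Ω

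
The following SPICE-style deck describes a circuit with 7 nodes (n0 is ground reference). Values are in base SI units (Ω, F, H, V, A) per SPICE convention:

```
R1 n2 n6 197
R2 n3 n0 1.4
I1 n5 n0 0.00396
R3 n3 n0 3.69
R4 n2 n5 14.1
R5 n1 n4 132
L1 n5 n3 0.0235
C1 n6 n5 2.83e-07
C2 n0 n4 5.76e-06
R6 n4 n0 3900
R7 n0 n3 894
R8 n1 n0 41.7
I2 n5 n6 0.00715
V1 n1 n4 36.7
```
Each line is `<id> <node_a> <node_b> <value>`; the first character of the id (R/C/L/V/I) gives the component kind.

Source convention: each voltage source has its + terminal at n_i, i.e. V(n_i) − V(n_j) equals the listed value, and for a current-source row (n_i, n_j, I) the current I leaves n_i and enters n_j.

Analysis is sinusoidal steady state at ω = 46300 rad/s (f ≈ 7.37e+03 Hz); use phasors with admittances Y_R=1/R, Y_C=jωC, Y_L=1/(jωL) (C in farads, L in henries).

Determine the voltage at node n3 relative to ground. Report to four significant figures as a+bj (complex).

Element admittances at ω=46300 rad/s:
  Y(R1) = 0.005076+0.000j S between n2,n6
  Y(R2) = 0.7143+0.000j S between n3,n0
  I1: injects 0.00396 A into n0 (from n5)
  Y(R3) = 0.2710+0.000j S between n3,n0
  Y(R4) = 0.07092+0.000j S between n2,n5
  Y(R5) = 0.007576+0.000j S between n1,n4
  Y(L1) = 0.000-0.0009191j S between n5,n3
  Y(C1) = 0.000+0.01310j S between n6,n5
  Y(C2) = 0.000+0.2667j S between n0,n4
  Y(R6) = 0.0002564+0.000j S between n4,n0
  Y(R7) = 0.001119+0.000j S between n0,n3
  Y(R8) = 0.02398+0.000j S between n1,n0
  I2: injects 0.00715 A into n6 (from n5)
  V1: constraint V(n1)−V(n4) = 36.7
Assemble and solve the 7×7 MNA system:
  V(n1)=36.40+3.273j  V(n2)=0.007639-4.341j  V(n3)=-0.004015+0.000j  V(n4)=-0.2975+3.273j  V(n5)=-0.004015-4.309j  V(n6)=0.1705-4.791j
  i(V1)=-1.151-0.07849j

-0.004015+0.000j V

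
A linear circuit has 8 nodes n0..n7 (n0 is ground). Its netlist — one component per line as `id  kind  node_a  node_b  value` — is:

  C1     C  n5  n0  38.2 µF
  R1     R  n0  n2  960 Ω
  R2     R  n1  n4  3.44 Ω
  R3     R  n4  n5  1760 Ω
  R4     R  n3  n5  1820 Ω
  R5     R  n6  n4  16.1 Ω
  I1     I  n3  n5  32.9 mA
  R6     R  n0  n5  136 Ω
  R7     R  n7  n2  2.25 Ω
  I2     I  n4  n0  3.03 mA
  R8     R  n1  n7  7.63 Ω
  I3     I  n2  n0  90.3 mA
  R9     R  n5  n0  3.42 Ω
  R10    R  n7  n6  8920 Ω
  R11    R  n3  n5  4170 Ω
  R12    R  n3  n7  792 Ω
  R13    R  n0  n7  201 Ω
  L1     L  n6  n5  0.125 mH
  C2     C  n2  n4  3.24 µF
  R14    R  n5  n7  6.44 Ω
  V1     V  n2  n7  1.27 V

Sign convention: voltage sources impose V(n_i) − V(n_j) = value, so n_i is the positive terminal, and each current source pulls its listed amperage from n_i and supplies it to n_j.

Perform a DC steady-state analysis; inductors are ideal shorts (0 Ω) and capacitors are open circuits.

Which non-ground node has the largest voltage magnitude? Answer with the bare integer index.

3

Apply KCL at each of the 7 non-ground nodes and solve the resulting linear system.
Node n1: branches {R2, R8} → V_1 = -0.7158
Node n2: branches {R1, R7, I3, C2, V1} → V_2 = 0.4091
Node n3: branches {R4, I1, R11, R12} → V_3 = -16.68
Node n4: branches {R2, R3, R5, I2, C2} → V_4 = -0.6503
Node n5: branches {C1, R3, R4, I1, R6, R9, R11, L1, R14} → V_5 = -0.2985
Node n6: branches {R5, R10, L1} → V_6 = -0.2985
Node n7: branches {R7, R8, R10, R12, R13, R14, V1} → V_7 = -0.8609
Source currents: i(L1)=-0.02192, i(V1)=-0.6552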